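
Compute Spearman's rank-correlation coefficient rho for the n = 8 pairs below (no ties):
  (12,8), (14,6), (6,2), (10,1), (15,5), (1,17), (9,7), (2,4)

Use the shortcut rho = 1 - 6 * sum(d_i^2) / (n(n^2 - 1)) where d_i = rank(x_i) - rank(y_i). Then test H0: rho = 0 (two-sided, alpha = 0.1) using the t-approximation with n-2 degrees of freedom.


Step 1: Rank x and y separately (midranks; no ties here).
rank(x): 12->6, 14->7, 6->3, 10->5, 15->8, 1->1, 9->4, 2->2
rank(y): 8->7, 6->5, 2->2, 1->1, 5->4, 17->8, 7->6, 4->3
Step 2: d_i = R_x(i) - R_y(i); compute d_i^2.
  (6-7)^2=1, (7-5)^2=4, (3-2)^2=1, (5-1)^2=16, (8-4)^2=16, (1-8)^2=49, (4-6)^2=4, (2-3)^2=1
sum(d^2) = 92.
Step 3: rho = 1 - 6*92 / (8*(8^2 - 1)) = 1 - 552/504 = -0.095238.
Step 4: Under H0, t = rho * sqrt((n-2)/(1-rho^2)) = -0.2343 ~ t(6).
Step 5: Two-sided p-value from the t-distribution with 6 df = 0.822505.
Step 6: alpha = 0.1. fail to reject H0.

rho = -0.0952, p = 0.822505, fail to reject H0 at alpha = 0.1.


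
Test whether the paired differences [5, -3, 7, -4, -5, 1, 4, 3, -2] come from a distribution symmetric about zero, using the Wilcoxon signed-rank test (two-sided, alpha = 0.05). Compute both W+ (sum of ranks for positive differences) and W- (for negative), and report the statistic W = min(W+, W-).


Step 1: Drop any zero differences (none here) and take |d_i|.
|d| = [5, 3, 7, 4, 5, 1, 4, 3, 2]
Step 2: Midrank |d_i| (ties get averaged ranks).
ranks: |5|->7.5, |3|->3.5, |7|->9, |4|->5.5, |5|->7.5, |1|->1, |4|->5.5, |3|->3.5, |2|->2
Step 3: Attach original signs; sum ranks with positive sign and with negative sign.
W+ = 7.5 + 9 + 1 + 5.5 + 3.5 = 26.5
W- = 3.5 + 5.5 + 7.5 + 2 = 18.5
(Check: W+ + W- = 45 should equal n(n+1)/2 = 45.)
Step 4: Test statistic W = min(W+, W-) = 18.5.
Step 5: Ties in |d|, so use the tie-corrected normal approximation.
        E[W] = n(n+1)/4 = 9*10/4 = 22.5.
        Tie groups: |d|=3 (t=2), |d|=4 (t=2), |d|=5 (t=2); sum(t^3 - t) = 18.
        Var[W] = n(n+1)(2n+1)/24 - sum(t^3-t)/48 = 1710/24 - 18/48 = 70.875.
        z = (W - E[W]) / sqrt(Var[W]) = (18.5 - 22.5) / 8.4187 = -0.4751.
        Two-sided p = 2*Phi(z) = 0.634694.
Step 6: alpha = 0.05. fail to reject H0.

W+ = 26.5, W- = 18.5, W = min = 18.5, p = 0.634694, fail to reject H0.


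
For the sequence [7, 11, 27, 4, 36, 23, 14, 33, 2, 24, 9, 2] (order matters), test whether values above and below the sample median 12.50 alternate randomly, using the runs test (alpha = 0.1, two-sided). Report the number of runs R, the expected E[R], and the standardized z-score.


Step 1: Compute median = 12.50; label A = above, B = below.
Labels in order: BBABAAAABABB  (n_A = 6, n_B = 6)
Step 2: Count runs R = 7.
Step 3: Under H0 (random ordering), E[R] = 2*n_A*n_B/(n_A+n_B) + 1 = 2*6*6/12 + 1 = 7.0000.
        Var[R] = 2*n_A*n_B*(2*n_A*n_B - n_A - n_B) / ((n_A+n_B)^2 * (n_A+n_B-1)) = 4320/1584 = 2.7273.
        SD[R] = 1.6514.
Step 4: R = E[R], so z = 0 with no continuity correction.
Step 5: Two-sided p-value via normal approximation = 2*(1 - Phi(|z|)) = 1.000000.
Step 6: alpha = 0.1. fail to reject H0.

R = 7, z = 0.0000, p = 1.000000, fail to reject H0.


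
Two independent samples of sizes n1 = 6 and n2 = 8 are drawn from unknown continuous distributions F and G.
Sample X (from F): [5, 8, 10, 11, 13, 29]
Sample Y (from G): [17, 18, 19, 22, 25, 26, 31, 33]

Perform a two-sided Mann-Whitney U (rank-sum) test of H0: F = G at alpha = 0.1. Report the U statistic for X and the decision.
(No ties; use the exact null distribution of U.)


Step 1: Combine and sort all 14 observations; assign midranks.
sorted (value, group): (5,X), (8,X), (10,X), (11,X), (13,X), (17,Y), (18,Y), (19,Y), (22,Y), (25,Y), (26,Y), (29,X), (31,Y), (33,Y)
ranks: 5->1, 8->2, 10->3, 11->4, 13->5, 17->6, 18->7, 19->8, 22->9, 25->10, 26->11, 29->12, 31->13, 33->14
Step 2: Rank sum for X: R1 = 1 + 2 + 3 + 4 + 5 + 12 = 27.
Step 3: U_X = R1 - n1(n1+1)/2 = 27 - 6*7/2 = 27 - 21 = 6.
       U_Y = n1*n2 - U_X = 48 - 6 = 42.
Step 4: No ties, so the exact null distribution of U (based on enumerating the C(14,6) = 3003 equally likely rank assignments) gives the two-sided p-value.
Step 5: p-value = 0.019980; compare to alpha = 0.1. reject H0.

U_X = 6, p = 0.019980, reject H0 at alpha = 0.1.


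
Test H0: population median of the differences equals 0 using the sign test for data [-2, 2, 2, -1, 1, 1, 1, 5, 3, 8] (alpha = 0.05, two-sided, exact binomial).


Step 1: Discard zero differences. Original n = 10; n_eff = number of nonzero differences = 10.
Nonzero differences (with sign): -2, +2, +2, -1, +1, +1, +1, +5, +3, +8
Step 2: Count signs: positive = 8, negative = 2.
Step 3: Under H0: P(positive) = 0.5, so the number of positives S ~ Bin(10, 0.5).
Step 4: Two-sided exact p-value = sum of Bin(10,0.5) probabilities at or below the observed probability = 0.109375.
Step 5: alpha = 0.05. fail to reject H0.

n_eff = 10, pos = 8, neg = 2, p = 0.109375, fail to reject H0.


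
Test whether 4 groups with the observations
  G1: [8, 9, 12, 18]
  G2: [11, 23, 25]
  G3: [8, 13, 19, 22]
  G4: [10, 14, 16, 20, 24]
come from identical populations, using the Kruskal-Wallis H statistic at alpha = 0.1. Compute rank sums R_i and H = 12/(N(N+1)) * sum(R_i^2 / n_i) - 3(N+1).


Step 1: Combine all N = 16 observations and assign midranks.
sorted (value, group, rank): (8,G1,1.5), (8,G3,1.5), (9,G1,3), (10,G4,4), (11,G2,5), (12,G1,6), (13,G3,7), (14,G4,8), (16,G4,9), (18,G1,10), (19,G3,11), (20,G4,12), (22,G3,13), (23,G2,14), (24,G4,15), (25,G2,16)
Step 2: Sum ranks within each group.
R_1 = 20.5 (n_1 = 4)
R_2 = 35 (n_2 = 3)
R_3 = 32.5 (n_3 = 4)
R_4 = 48 (n_4 = 5)
Step 3: H = 12/(N(N+1)) * sum(R_i^2/n_i) - 3(N+1)
     = 12/(16*17) * (20.5^2/4 + 35^2/3 + 32.5^2/4 + 48^2/5) - 3*17
     = 0.044118 * 1238.26 - 51
     = 3.629044.
Step 4: Ties present; correction factor C = 1 - 6/(16^3 - 16) = 0.998529. Corrected H = 3.629044 / 0.998529 = 3.634389.
Step 5: Under H0, H ~ chi^2(3); p-value = 0.303746.
Step 6: alpha = 0.1. fail to reject H0.

H = 3.6344, df = 3, p = 0.303746, fail to reject H0.


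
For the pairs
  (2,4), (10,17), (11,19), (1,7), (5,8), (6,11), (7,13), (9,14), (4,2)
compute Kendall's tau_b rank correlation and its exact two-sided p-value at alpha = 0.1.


Step 1: Enumerate the 36 unordered pairs (i,j) with i<j and classify each by sign(x_j-x_i) * sign(y_j-y_i).
  (1,2):dx=+8,dy=+13->C; (1,3):dx=+9,dy=+15->C; (1,4):dx=-1,dy=+3->D; (1,5):dx=+3,dy=+4->C
  (1,6):dx=+4,dy=+7->C; (1,7):dx=+5,dy=+9->C; (1,8):dx=+7,dy=+10->C; (1,9):dx=+2,dy=-2->D
  (2,3):dx=+1,dy=+2->C; (2,4):dx=-9,dy=-10->C; (2,5):dx=-5,dy=-9->C; (2,6):dx=-4,dy=-6->C
  (2,7):dx=-3,dy=-4->C; (2,8):dx=-1,dy=-3->C; (2,9):dx=-6,dy=-15->C; (3,4):dx=-10,dy=-12->C
  (3,5):dx=-6,dy=-11->C; (3,6):dx=-5,dy=-8->C; (3,7):dx=-4,dy=-6->C; (3,8):dx=-2,dy=-5->C
  (3,9):dx=-7,dy=-17->C; (4,5):dx=+4,dy=+1->C; (4,6):dx=+5,dy=+4->C; (4,7):dx=+6,dy=+6->C
  (4,8):dx=+8,dy=+7->C; (4,9):dx=+3,dy=-5->D; (5,6):dx=+1,dy=+3->C; (5,7):dx=+2,dy=+5->C
  (5,8):dx=+4,dy=+6->C; (5,9):dx=-1,dy=-6->C; (6,7):dx=+1,dy=+2->C; (6,8):dx=+3,dy=+3->C
  (6,9):dx=-2,dy=-9->C; (7,8):dx=+2,dy=+1->C; (7,9):dx=-3,dy=-11->C; (8,9):dx=-5,dy=-12->C
Step 2: C = 33, D = 3, total pairs = 36.
Step 3: tau = (C - D)/(n(n-1)/2) = (33 - 3)/36 = 0.833333.
Step 4: Exact two-sided p-value (enumerate n! = 362880 permutations of y under H0): p = 0.000854.
Step 5: alpha = 0.1. reject H0.

tau_b = 0.8333 (C=33, D=3), p = 0.000854, reject H0.


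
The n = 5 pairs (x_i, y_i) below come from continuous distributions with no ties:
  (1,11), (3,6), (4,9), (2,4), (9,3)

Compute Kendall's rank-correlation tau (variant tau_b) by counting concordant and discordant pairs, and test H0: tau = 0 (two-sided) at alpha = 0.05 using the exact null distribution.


Step 1: Enumerate the 10 unordered pairs (i,j) with i<j and classify each by sign(x_j-x_i) * sign(y_j-y_i).
  (1,2):dx=+2,dy=-5->D; (1,3):dx=+3,dy=-2->D; (1,4):dx=+1,dy=-7->D; (1,5):dx=+8,dy=-8->D
  (2,3):dx=+1,dy=+3->C; (2,4):dx=-1,dy=-2->C; (2,5):dx=+6,dy=-3->D; (3,4):dx=-2,dy=-5->C
  (3,5):dx=+5,dy=-6->D; (4,5):dx=+7,dy=-1->D
Step 2: C = 3, D = 7, total pairs = 10.
Step 3: tau = (C - D)/(n(n-1)/2) = (3 - 7)/10 = -0.400000.
Step 4: Exact two-sided p-value (enumerate n! = 120 permutations of y under H0): p = 0.483333.
Step 5: alpha = 0.05. fail to reject H0.

tau_b = -0.4000 (C=3, D=7), p = 0.483333, fail to reject H0.


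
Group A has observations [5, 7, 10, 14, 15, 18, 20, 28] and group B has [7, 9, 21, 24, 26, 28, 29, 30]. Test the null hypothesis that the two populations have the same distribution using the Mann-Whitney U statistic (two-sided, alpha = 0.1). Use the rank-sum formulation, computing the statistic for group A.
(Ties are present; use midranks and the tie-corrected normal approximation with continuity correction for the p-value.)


Step 1: Combine and sort all 16 observations; assign midranks.
sorted (value, group): (5,X), (7,X), (7,Y), (9,Y), (10,X), (14,X), (15,X), (18,X), (20,X), (21,Y), (24,Y), (26,Y), (28,X), (28,Y), (29,Y), (30,Y)
ranks: 5->1, 7->2.5, 7->2.5, 9->4, 10->5, 14->6, 15->7, 18->8, 20->9, 21->10, 24->11, 26->12, 28->13.5, 28->13.5, 29->15, 30->16
Step 2: Rank sum for X: R1 = 1 + 2.5 + 5 + 6 + 7 + 8 + 9 + 13.5 = 52.
Step 3: U_X = R1 - n1(n1+1)/2 = 52 - 8*9/2 = 52 - 36 = 16.
       U_Y = n1*n2 - U_X = 64 - 16 = 48.
Step 4: Ties are present, so use the tie-corrected normal approximation (with continuity correction) for the p-value.
Step 5: p-value = 0.103054; compare to alpha = 0.1. fail to reject H0.

U_X = 16, p = 0.103054, fail to reject H0 at alpha = 0.1.


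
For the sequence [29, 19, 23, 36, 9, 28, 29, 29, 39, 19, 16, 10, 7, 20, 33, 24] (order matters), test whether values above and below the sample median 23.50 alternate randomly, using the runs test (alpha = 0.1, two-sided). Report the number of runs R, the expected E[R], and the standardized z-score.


Step 1: Compute median = 23.50; label A = above, B = below.
Labels in order: ABBABAAAABBBBBAA  (n_A = 8, n_B = 8)
Step 2: Count runs R = 7.
Step 3: Under H0 (random ordering), E[R] = 2*n_A*n_B/(n_A+n_B) + 1 = 2*8*8/16 + 1 = 9.0000.
        Var[R] = 2*n_A*n_B*(2*n_A*n_B - n_A - n_B) / ((n_A+n_B)^2 * (n_A+n_B-1)) = 14336/3840 = 3.7333.
        SD[R] = 1.9322.
Step 4: Continuity-corrected z = (R + 0.5 - E[R]) / SD[R] = (7 + 0.5 - 9.0000) / 1.9322 = -0.7763.
Step 5: Two-sided p-value via normal approximation = 2*(1 - Phi(|z|)) = 0.437558.
Step 6: alpha = 0.1. fail to reject H0.

R = 7, z = -0.7763, p = 0.437558, fail to reject H0.


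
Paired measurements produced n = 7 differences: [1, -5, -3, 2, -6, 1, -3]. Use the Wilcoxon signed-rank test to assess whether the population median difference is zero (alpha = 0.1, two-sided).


Step 1: Drop any zero differences (none here) and take |d_i|.
|d| = [1, 5, 3, 2, 6, 1, 3]
Step 2: Midrank |d_i| (ties get averaged ranks).
ranks: |1|->1.5, |5|->6, |3|->4.5, |2|->3, |6|->7, |1|->1.5, |3|->4.5
Step 3: Attach original signs; sum ranks with positive sign and with negative sign.
W+ = 1.5 + 3 + 1.5 = 6
W- = 6 + 4.5 + 7 + 4.5 = 22
(Check: W+ + W- = 28 should equal n(n+1)/2 = 28.)
Step 4: Test statistic W = min(W+, W-) = 6.
Step 5: Ties in |d|, so use the tie-corrected normal approximation.
        E[W] = n(n+1)/4 = 7*8/4 = 14.
        Tie groups: |d|=1 (t=2), |d|=3 (t=2); sum(t^3 - t) = 12.
        Var[W] = n(n+1)(2n+1)/24 - sum(t^3-t)/48 = 840/24 - 12/48 = 34.75.
        z = (W - E[W]) / sqrt(Var[W]) = (6 - 14) / 5.8949 = -1.3571.
        Two-sided p = 2*Phi(z) = 0.174749.
Step 6: alpha = 0.1. fail to reject H0.

W+ = 6, W- = 22, W = min = 6, p = 0.174749, fail to reject H0.


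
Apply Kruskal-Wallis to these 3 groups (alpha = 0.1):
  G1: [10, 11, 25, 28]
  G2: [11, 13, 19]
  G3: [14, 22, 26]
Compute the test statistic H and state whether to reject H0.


Step 1: Combine all N = 10 observations and assign midranks.
sorted (value, group, rank): (10,G1,1), (11,G1,2.5), (11,G2,2.5), (13,G2,4), (14,G3,5), (19,G2,6), (22,G3,7), (25,G1,8), (26,G3,9), (28,G1,10)
Step 2: Sum ranks within each group.
R_1 = 21.5 (n_1 = 4)
R_2 = 12.5 (n_2 = 3)
R_3 = 21 (n_3 = 3)
Step 3: H = 12/(N(N+1)) * sum(R_i^2/n_i) - 3(N+1)
     = 12/(10*11) * (21.5^2/4 + 12.5^2/3 + 21^2/3) - 3*11
     = 0.109091 * 314.646 - 33
     = 1.325000.
Step 4: Ties present; correction factor C = 1 - 6/(10^3 - 10) = 0.993939. Corrected H = 1.325000 / 0.993939 = 1.333079.
Step 5: Under H0, H ~ chi^2(2); p-value = 0.513482.
Step 6: alpha = 0.1. fail to reject H0.

H = 1.3331, df = 2, p = 0.513482, fail to reject H0.


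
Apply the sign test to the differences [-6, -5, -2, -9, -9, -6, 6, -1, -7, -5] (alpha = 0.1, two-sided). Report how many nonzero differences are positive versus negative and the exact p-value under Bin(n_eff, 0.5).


Step 1: Discard zero differences. Original n = 10; n_eff = number of nonzero differences = 10.
Nonzero differences (with sign): -6, -5, -2, -9, -9, -6, +6, -1, -7, -5
Step 2: Count signs: positive = 1, negative = 9.
Step 3: Under H0: P(positive) = 0.5, so the number of positives S ~ Bin(10, 0.5).
Step 4: Two-sided exact p-value = sum of Bin(10,0.5) probabilities at or below the observed probability = 0.021484.
Step 5: alpha = 0.1. reject H0.

n_eff = 10, pos = 1, neg = 9, p = 0.021484, reject H0.


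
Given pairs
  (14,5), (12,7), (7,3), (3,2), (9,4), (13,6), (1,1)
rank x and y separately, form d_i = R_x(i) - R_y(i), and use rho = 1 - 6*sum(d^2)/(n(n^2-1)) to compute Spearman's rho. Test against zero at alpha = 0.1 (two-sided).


Step 1: Rank x and y separately (midranks; no ties here).
rank(x): 14->7, 12->5, 7->3, 3->2, 9->4, 13->6, 1->1
rank(y): 5->5, 7->7, 3->3, 2->2, 4->4, 6->6, 1->1
Step 2: d_i = R_x(i) - R_y(i); compute d_i^2.
  (7-5)^2=4, (5-7)^2=4, (3-3)^2=0, (2-2)^2=0, (4-4)^2=0, (6-6)^2=0, (1-1)^2=0
sum(d^2) = 8.
Step 3: rho = 1 - 6*8 / (7*(7^2 - 1)) = 1 - 48/336 = 0.857143.
Step 4: Under H0, t = rho * sqrt((n-2)/(1-rho^2)) = 3.7210 ~ t(5).
Step 5: Two-sided p-value from the t-distribution with 5 df = 0.013697.
Step 6: alpha = 0.1. reject H0.

rho = 0.8571, p = 0.013697, reject H0 at alpha = 0.1.


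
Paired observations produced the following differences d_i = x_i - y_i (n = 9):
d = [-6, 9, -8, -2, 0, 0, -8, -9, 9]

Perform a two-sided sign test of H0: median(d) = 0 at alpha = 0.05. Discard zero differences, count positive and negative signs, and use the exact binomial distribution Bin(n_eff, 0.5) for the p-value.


Step 1: Discard zero differences. Original n = 9; n_eff = number of nonzero differences = 7.
Nonzero differences (with sign): -6, +9, -8, -2, -8, -9, +9
Step 2: Count signs: positive = 2, negative = 5.
Step 3: Under H0: P(positive) = 0.5, so the number of positives S ~ Bin(7, 0.5).
Step 4: Two-sided exact p-value = sum of Bin(7,0.5) probabilities at or below the observed probability = 0.453125.
Step 5: alpha = 0.05. fail to reject H0.

n_eff = 7, pos = 2, neg = 5, p = 0.453125, fail to reject H0.


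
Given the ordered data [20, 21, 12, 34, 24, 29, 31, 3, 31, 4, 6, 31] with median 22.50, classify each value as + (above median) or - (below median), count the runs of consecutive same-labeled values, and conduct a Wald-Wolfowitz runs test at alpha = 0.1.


Step 1: Compute median = 22.50; label A = above, B = below.
Labels in order: BBBAAAABABBA  (n_A = 6, n_B = 6)
Step 2: Count runs R = 6.
Step 3: Under H0 (random ordering), E[R] = 2*n_A*n_B/(n_A+n_B) + 1 = 2*6*6/12 + 1 = 7.0000.
        Var[R] = 2*n_A*n_B*(2*n_A*n_B - n_A - n_B) / ((n_A+n_B)^2 * (n_A+n_B-1)) = 4320/1584 = 2.7273.
        SD[R] = 1.6514.
Step 4: Continuity-corrected z = (R + 0.5 - E[R]) / SD[R] = (6 + 0.5 - 7.0000) / 1.6514 = -0.3028.
Step 5: Two-sided p-value via normal approximation = 2*(1 - Phi(|z|)) = 0.762069.
Step 6: alpha = 0.1. fail to reject H0.

R = 6, z = -0.3028, p = 0.762069, fail to reject H0.


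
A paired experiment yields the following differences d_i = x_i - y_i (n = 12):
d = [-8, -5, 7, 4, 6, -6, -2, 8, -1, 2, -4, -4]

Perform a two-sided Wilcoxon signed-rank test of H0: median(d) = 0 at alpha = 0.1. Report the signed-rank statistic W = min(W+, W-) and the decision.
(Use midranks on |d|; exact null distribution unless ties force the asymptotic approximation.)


Step 1: Drop any zero differences (none here) and take |d_i|.
|d| = [8, 5, 7, 4, 6, 6, 2, 8, 1, 2, 4, 4]
Step 2: Midrank |d_i| (ties get averaged ranks).
ranks: |8|->11.5, |5|->7, |7|->10, |4|->5, |6|->8.5, |6|->8.5, |2|->2.5, |8|->11.5, |1|->1, |2|->2.5, |4|->5, |4|->5
Step 3: Attach original signs; sum ranks with positive sign and with negative sign.
W+ = 10 + 5 + 8.5 + 11.5 + 2.5 = 37.5
W- = 11.5 + 7 + 8.5 + 2.5 + 1 + 5 + 5 = 40.5
(Check: W+ + W- = 78 should equal n(n+1)/2 = 78.)
Step 4: Test statistic W = min(W+, W-) = 37.5.
Step 5: Ties in |d|, so use the tie-corrected normal approximation.
        E[W] = n(n+1)/4 = 12*13/4 = 39.
        Tie groups: |d|=2 (t=2), |d|=4 (t=3), |d|=6 (t=2), |d|=8 (t=2); sum(t^3 - t) = 42.
        Var[W] = n(n+1)(2n+1)/24 - sum(t^3-t)/48 = 3900/24 - 42/48 = 161.625.
        z = (W - E[W]) / sqrt(Var[W]) = (37.5 - 39) / 12.7132 = -0.1180.
        Two-sided p = 2*Phi(z) = 0.906077.
Step 6: alpha = 0.1. fail to reject H0.

W+ = 37.5, W- = 40.5, W = min = 37.5, p = 0.906077, fail to reject H0.


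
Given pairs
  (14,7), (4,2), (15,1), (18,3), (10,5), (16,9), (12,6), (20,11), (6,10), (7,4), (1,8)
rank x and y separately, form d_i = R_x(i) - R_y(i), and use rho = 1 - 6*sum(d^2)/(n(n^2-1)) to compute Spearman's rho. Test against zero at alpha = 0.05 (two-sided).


Step 1: Rank x and y separately (midranks; no ties here).
rank(x): 14->7, 4->2, 15->8, 18->10, 10->5, 16->9, 12->6, 20->11, 6->3, 7->4, 1->1
rank(y): 7->7, 2->2, 1->1, 3->3, 5->5, 9->9, 6->6, 11->11, 10->10, 4->4, 8->8
Step 2: d_i = R_x(i) - R_y(i); compute d_i^2.
  (7-7)^2=0, (2-2)^2=0, (8-1)^2=49, (10-3)^2=49, (5-5)^2=0, (9-9)^2=0, (6-6)^2=0, (11-11)^2=0, (3-10)^2=49, (4-4)^2=0, (1-8)^2=49
sum(d^2) = 196.
Step 3: rho = 1 - 6*196 / (11*(11^2 - 1)) = 1 - 1176/1320 = 0.109091.
Step 4: Under H0, t = rho * sqrt((n-2)/(1-rho^2)) = 0.3292 ~ t(9).
Step 5: Two-sided p-value from the t-distribution with 9 df = 0.749509.
Step 6: alpha = 0.05. fail to reject H0.

rho = 0.1091, p = 0.749509, fail to reject H0 at alpha = 0.05.


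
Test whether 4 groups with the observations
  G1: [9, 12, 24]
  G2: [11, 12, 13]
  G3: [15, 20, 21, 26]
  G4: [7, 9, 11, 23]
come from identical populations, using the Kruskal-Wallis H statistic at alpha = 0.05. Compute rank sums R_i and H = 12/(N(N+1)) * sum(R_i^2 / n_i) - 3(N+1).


Step 1: Combine all N = 14 observations and assign midranks.
sorted (value, group, rank): (7,G4,1), (9,G1,2.5), (9,G4,2.5), (11,G2,4.5), (11,G4,4.5), (12,G1,6.5), (12,G2,6.5), (13,G2,8), (15,G3,9), (20,G3,10), (21,G3,11), (23,G4,12), (24,G1,13), (26,G3,14)
Step 2: Sum ranks within each group.
R_1 = 22 (n_1 = 3)
R_2 = 19 (n_2 = 3)
R_3 = 44 (n_3 = 4)
R_4 = 20 (n_4 = 4)
Step 3: H = 12/(N(N+1)) * sum(R_i^2/n_i) - 3(N+1)
     = 12/(14*15) * (22^2/3 + 19^2/3 + 44^2/4 + 20^2/4) - 3*15
     = 0.057143 * 865.667 - 45
     = 4.466667.
Step 4: Ties present; correction factor C = 1 - 18/(14^3 - 14) = 0.993407. Corrected H = 4.466667 / 0.993407 = 4.496313.
Step 5: Under H0, H ~ chi^2(3); p-value = 0.212619.
Step 6: alpha = 0.05. fail to reject H0.

H = 4.4963, df = 3, p = 0.212619, fail to reject H0.


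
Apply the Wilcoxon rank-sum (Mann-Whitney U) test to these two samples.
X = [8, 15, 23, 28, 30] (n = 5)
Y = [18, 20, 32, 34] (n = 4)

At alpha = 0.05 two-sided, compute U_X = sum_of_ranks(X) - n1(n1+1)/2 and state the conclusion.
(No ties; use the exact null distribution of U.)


Step 1: Combine and sort all 9 observations; assign midranks.
sorted (value, group): (8,X), (15,X), (18,Y), (20,Y), (23,X), (28,X), (30,X), (32,Y), (34,Y)
ranks: 8->1, 15->2, 18->3, 20->4, 23->5, 28->6, 30->7, 32->8, 34->9
Step 2: Rank sum for X: R1 = 1 + 2 + 5 + 6 + 7 = 21.
Step 3: U_X = R1 - n1(n1+1)/2 = 21 - 5*6/2 = 21 - 15 = 6.
       U_Y = n1*n2 - U_X = 20 - 6 = 14.
Step 4: No ties, so the exact null distribution of U (based on enumerating the C(9,5) = 126 equally likely rank assignments) gives the two-sided p-value.
Step 5: p-value = 0.412698; compare to alpha = 0.05. fail to reject H0.

U_X = 6, p = 0.412698, fail to reject H0 at alpha = 0.05.


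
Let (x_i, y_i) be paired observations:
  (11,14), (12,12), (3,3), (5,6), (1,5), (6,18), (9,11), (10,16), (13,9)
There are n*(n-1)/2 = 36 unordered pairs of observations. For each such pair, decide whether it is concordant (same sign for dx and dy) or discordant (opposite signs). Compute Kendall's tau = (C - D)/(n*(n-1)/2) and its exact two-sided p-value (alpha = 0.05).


Step 1: Enumerate the 36 unordered pairs (i,j) with i<j and classify each by sign(x_j-x_i) * sign(y_j-y_i).
  (1,2):dx=+1,dy=-2->D; (1,3):dx=-8,dy=-11->C; (1,4):dx=-6,dy=-8->C; (1,5):dx=-10,dy=-9->C
  (1,6):dx=-5,dy=+4->D; (1,7):dx=-2,dy=-3->C; (1,8):dx=-1,dy=+2->D; (1,9):dx=+2,dy=-5->D
  (2,3):dx=-9,dy=-9->C; (2,4):dx=-7,dy=-6->C; (2,5):dx=-11,dy=-7->C; (2,6):dx=-6,dy=+6->D
  (2,7):dx=-3,dy=-1->C; (2,8):dx=-2,dy=+4->D; (2,9):dx=+1,dy=-3->D; (3,4):dx=+2,dy=+3->C
  (3,5):dx=-2,dy=+2->D; (3,6):dx=+3,dy=+15->C; (3,7):dx=+6,dy=+8->C; (3,8):dx=+7,dy=+13->C
  (3,9):dx=+10,dy=+6->C; (4,5):dx=-4,dy=-1->C; (4,6):dx=+1,dy=+12->C; (4,7):dx=+4,dy=+5->C
  (4,8):dx=+5,dy=+10->C; (4,9):dx=+8,dy=+3->C; (5,6):dx=+5,dy=+13->C; (5,7):dx=+8,dy=+6->C
  (5,8):dx=+9,dy=+11->C; (5,9):dx=+12,dy=+4->C; (6,7):dx=+3,dy=-7->D; (6,8):dx=+4,dy=-2->D
  (6,9):dx=+7,dy=-9->D; (7,8):dx=+1,dy=+5->C; (7,9):dx=+4,dy=-2->D; (8,9):dx=+3,dy=-7->D
Step 2: C = 23, D = 13, total pairs = 36.
Step 3: tau = (C - D)/(n(n-1)/2) = (23 - 13)/36 = 0.277778.
Step 4: Exact two-sided p-value (enumerate n! = 362880 permutations of y under H0): p = 0.358488.
Step 5: alpha = 0.05. fail to reject H0.

tau_b = 0.2778 (C=23, D=13), p = 0.358488, fail to reject H0.


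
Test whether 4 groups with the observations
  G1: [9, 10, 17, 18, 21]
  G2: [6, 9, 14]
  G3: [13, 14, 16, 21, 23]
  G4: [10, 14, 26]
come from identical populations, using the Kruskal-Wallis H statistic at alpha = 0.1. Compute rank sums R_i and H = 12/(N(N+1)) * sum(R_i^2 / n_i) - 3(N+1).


Step 1: Combine all N = 16 observations and assign midranks.
sorted (value, group, rank): (6,G2,1), (9,G1,2.5), (9,G2,2.5), (10,G1,4.5), (10,G4,4.5), (13,G3,6), (14,G2,8), (14,G3,8), (14,G4,8), (16,G3,10), (17,G1,11), (18,G1,12), (21,G1,13.5), (21,G3,13.5), (23,G3,15), (26,G4,16)
Step 2: Sum ranks within each group.
R_1 = 43.5 (n_1 = 5)
R_2 = 11.5 (n_2 = 3)
R_3 = 52.5 (n_3 = 5)
R_4 = 28.5 (n_4 = 3)
Step 3: H = 12/(N(N+1)) * sum(R_i^2/n_i) - 3(N+1)
     = 12/(16*17) * (43.5^2/5 + 11.5^2/3 + 52.5^2/5 + 28.5^2/3) - 3*17
     = 0.044118 * 1244.53 - 51
     = 3.905882.
Step 4: Ties present; correction factor C = 1 - 42/(16^3 - 16) = 0.989706. Corrected H = 3.905882 / 0.989706 = 3.946508.
Step 5: Under H0, H ~ chi^2(3); p-value = 0.267299.
Step 6: alpha = 0.1. fail to reject H0.

H = 3.9465, df = 3, p = 0.267299, fail to reject H0.


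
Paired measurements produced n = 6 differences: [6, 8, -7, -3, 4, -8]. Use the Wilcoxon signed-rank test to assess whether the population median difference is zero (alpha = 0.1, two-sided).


Step 1: Drop any zero differences (none here) and take |d_i|.
|d| = [6, 8, 7, 3, 4, 8]
Step 2: Midrank |d_i| (ties get averaged ranks).
ranks: |6|->3, |8|->5.5, |7|->4, |3|->1, |4|->2, |8|->5.5
Step 3: Attach original signs; sum ranks with positive sign and with negative sign.
W+ = 3 + 5.5 + 2 = 10.5
W- = 4 + 1 + 5.5 = 10.5
(Check: W+ + W- = 21 should equal n(n+1)/2 = 21.)
Step 4: Test statistic W = min(W+, W-) = 10.5.
Step 5: Ties in |d|, so use the tie-corrected normal approximation.
        E[W] = n(n+1)/4 = 6*7/4 = 10.5.
        Tie groups: |d|=8 (t=2); sum(t^3 - t) = 6.
        Var[W] = n(n+1)(2n+1)/24 - sum(t^3-t)/48 = 546/24 - 6/48 = 22.625.
        z = (W - E[W]) / sqrt(Var[W]) = (10.5 - 10.5) / 4.7566 = 0.0000.
        Two-sided p = 2*Phi(z) = 1.000000.
Step 6: alpha = 0.1. fail to reject H0.

W+ = 10.5, W- = 10.5, W = min = 10.5, p = 1.000000, fail to reject H0.


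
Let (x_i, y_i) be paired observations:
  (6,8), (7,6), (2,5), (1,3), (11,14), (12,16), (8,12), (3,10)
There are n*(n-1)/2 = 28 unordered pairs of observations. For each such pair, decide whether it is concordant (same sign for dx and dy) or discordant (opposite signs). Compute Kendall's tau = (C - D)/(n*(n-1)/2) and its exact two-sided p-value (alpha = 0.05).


Step 1: Enumerate the 28 unordered pairs (i,j) with i<j and classify each by sign(x_j-x_i) * sign(y_j-y_i).
  (1,2):dx=+1,dy=-2->D; (1,3):dx=-4,dy=-3->C; (1,4):dx=-5,dy=-5->C; (1,5):dx=+5,dy=+6->C
  (1,6):dx=+6,dy=+8->C; (1,7):dx=+2,dy=+4->C; (1,8):dx=-3,dy=+2->D; (2,3):dx=-5,dy=-1->C
  (2,4):dx=-6,dy=-3->C; (2,5):dx=+4,dy=+8->C; (2,6):dx=+5,dy=+10->C; (2,7):dx=+1,dy=+6->C
  (2,8):dx=-4,dy=+4->D; (3,4):dx=-1,dy=-2->C; (3,5):dx=+9,dy=+9->C; (3,6):dx=+10,dy=+11->C
  (3,7):dx=+6,dy=+7->C; (3,8):dx=+1,dy=+5->C; (4,5):dx=+10,dy=+11->C; (4,6):dx=+11,dy=+13->C
  (4,7):dx=+7,dy=+9->C; (4,8):dx=+2,dy=+7->C; (5,6):dx=+1,dy=+2->C; (5,7):dx=-3,dy=-2->C
  (5,8):dx=-8,dy=-4->C; (6,7):dx=-4,dy=-4->C; (6,8):dx=-9,dy=-6->C; (7,8):dx=-5,dy=-2->C
Step 2: C = 25, D = 3, total pairs = 28.
Step 3: tau = (C - D)/(n(n-1)/2) = (25 - 3)/28 = 0.785714.
Step 4: Exact two-sided p-value (enumerate n! = 40320 permutations of y under H0): p = 0.005506.
Step 5: alpha = 0.05. reject H0.

tau_b = 0.7857 (C=25, D=3), p = 0.005506, reject H0.


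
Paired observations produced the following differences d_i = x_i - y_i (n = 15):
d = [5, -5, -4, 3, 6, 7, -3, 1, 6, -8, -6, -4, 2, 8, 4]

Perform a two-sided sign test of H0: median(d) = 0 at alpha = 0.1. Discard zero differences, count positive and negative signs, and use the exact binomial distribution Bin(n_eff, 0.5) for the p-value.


Step 1: Discard zero differences. Original n = 15; n_eff = number of nonzero differences = 15.
Nonzero differences (with sign): +5, -5, -4, +3, +6, +7, -3, +1, +6, -8, -6, -4, +2, +8, +4
Step 2: Count signs: positive = 9, negative = 6.
Step 3: Under H0: P(positive) = 0.5, so the number of positives S ~ Bin(15, 0.5).
Step 4: Two-sided exact p-value = sum of Bin(15,0.5) probabilities at or below the observed probability = 0.607239.
Step 5: alpha = 0.1. fail to reject H0.

n_eff = 15, pos = 9, neg = 6, p = 0.607239, fail to reject H0.


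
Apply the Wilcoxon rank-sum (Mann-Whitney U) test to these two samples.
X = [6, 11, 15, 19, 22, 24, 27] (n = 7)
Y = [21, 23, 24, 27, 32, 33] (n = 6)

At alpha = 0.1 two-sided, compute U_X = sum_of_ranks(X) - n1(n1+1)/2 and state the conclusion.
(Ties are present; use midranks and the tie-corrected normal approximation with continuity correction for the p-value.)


Step 1: Combine and sort all 13 observations; assign midranks.
sorted (value, group): (6,X), (11,X), (15,X), (19,X), (21,Y), (22,X), (23,Y), (24,X), (24,Y), (27,X), (27,Y), (32,Y), (33,Y)
ranks: 6->1, 11->2, 15->3, 19->4, 21->5, 22->6, 23->7, 24->8.5, 24->8.5, 27->10.5, 27->10.5, 32->12, 33->13
Step 2: Rank sum for X: R1 = 1 + 2 + 3 + 4 + 6 + 8.5 + 10.5 = 35.
Step 3: U_X = R1 - n1(n1+1)/2 = 35 - 7*8/2 = 35 - 28 = 7.
       U_Y = n1*n2 - U_X = 42 - 7 = 35.
Step 4: Ties are present, so use the tie-corrected normal approximation (with continuity correction) for the p-value.
Step 5: p-value = 0.053126; compare to alpha = 0.1. reject H0.

U_X = 7, p = 0.053126, reject H0 at alpha = 0.1.


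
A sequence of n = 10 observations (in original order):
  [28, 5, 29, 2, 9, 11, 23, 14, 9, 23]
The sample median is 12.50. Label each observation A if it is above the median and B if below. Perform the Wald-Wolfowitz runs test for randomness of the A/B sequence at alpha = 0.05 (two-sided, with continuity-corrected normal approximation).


Step 1: Compute median = 12.50; label A = above, B = below.
Labels in order: ABABBBAABA  (n_A = 5, n_B = 5)
Step 2: Count runs R = 7.
Step 3: Under H0 (random ordering), E[R] = 2*n_A*n_B/(n_A+n_B) + 1 = 2*5*5/10 + 1 = 6.0000.
        Var[R] = 2*n_A*n_B*(2*n_A*n_B - n_A - n_B) / ((n_A+n_B)^2 * (n_A+n_B-1)) = 2000/900 = 2.2222.
        SD[R] = 1.4907.
Step 4: Continuity-corrected z = (R - 0.5 - E[R]) / SD[R] = (7 - 0.5 - 6.0000) / 1.4907 = 0.3354.
Step 5: Two-sided p-value via normal approximation = 2*(1 - Phi(|z|)) = 0.737316.
Step 6: alpha = 0.05. fail to reject H0.

R = 7, z = 0.3354, p = 0.737316, fail to reject H0.


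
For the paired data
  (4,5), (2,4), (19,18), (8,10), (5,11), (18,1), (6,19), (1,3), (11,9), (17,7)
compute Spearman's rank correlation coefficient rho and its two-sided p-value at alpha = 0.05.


Step 1: Rank x and y separately (midranks; no ties here).
rank(x): 4->3, 2->2, 19->10, 8->6, 5->4, 18->9, 6->5, 1->1, 11->7, 17->8
rank(y): 5->4, 4->3, 18->9, 10->7, 11->8, 1->1, 19->10, 3->2, 9->6, 7->5
Step 2: d_i = R_x(i) - R_y(i); compute d_i^2.
  (3-4)^2=1, (2-3)^2=1, (10-9)^2=1, (6-7)^2=1, (4-8)^2=16, (9-1)^2=64, (5-10)^2=25, (1-2)^2=1, (7-6)^2=1, (8-5)^2=9
sum(d^2) = 120.
Step 3: rho = 1 - 6*120 / (10*(10^2 - 1)) = 1 - 720/990 = 0.272727.
Step 4: Under H0, t = rho * sqrt((n-2)/(1-rho^2)) = 0.8018 ~ t(8).
Step 5: Two-sided p-value from the t-distribution with 8 df = 0.445838.
Step 6: alpha = 0.05. fail to reject H0.

rho = 0.2727, p = 0.445838, fail to reject H0 at alpha = 0.05.


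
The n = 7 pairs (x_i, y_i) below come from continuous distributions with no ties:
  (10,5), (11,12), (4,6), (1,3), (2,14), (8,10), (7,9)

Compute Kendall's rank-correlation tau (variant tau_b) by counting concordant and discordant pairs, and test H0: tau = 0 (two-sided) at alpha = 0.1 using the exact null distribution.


Step 1: Enumerate the 21 unordered pairs (i,j) with i<j and classify each by sign(x_j-x_i) * sign(y_j-y_i).
  (1,2):dx=+1,dy=+7->C; (1,3):dx=-6,dy=+1->D; (1,4):dx=-9,dy=-2->C; (1,5):dx=-8,dy=+9->D
  (1,6):dx=-2,dy=+5->D; (1,7):dx=-3,dy=+4->D; (2,3):dx=-7,dy=-6->C; (2,4):dx=-10,dy=-9->C
  (2,5):dx=-9,dy=+2->D; (2,6):dx=-3,dy=-2->C; (2,7):dx=-4,dy=-3->C; (3,4):dx=-3,dy=-3->C
  (3,5):dx=-2,dy=+8->D; (3,6):dx=+4,dy=+4->C; (3,7):dx=+3,dy=+3->C; (4,5):dx=+1,dy=+11->C
  (4,6):dx=+7,dy=+7->C; (4,7):dx=+6,dy=+6->C; (5,6):dx=+6,dy=-4->D; (5,7):dx=+5,dy=-5->D
  (6,7):dx=-1,dy=-1->C
Step 2: C = 13, D = 8, total pairs = 21.
Step 3: tau = (C - D)/(n(n-1)/2) = (13 - 8)/21 = 0.238095.
Step 4: Exact two-sided p-value (enumerate n! = 5040 permutations of y under H0): p = 0.561905.
Step 5: alpha = 0.1. fail to reject H0.

tau_b = 0.2381 (C=13, D=8), p = 0.561905, fail to reject H0.


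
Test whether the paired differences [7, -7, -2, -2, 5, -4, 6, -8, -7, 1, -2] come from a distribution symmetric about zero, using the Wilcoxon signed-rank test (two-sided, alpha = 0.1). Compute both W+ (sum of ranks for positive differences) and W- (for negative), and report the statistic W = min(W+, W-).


Step 1: Drop any zero differences (none here) and take |d_i|.
|d| = [7, 7, 2, 2, 5, 4, 6, 8, 7, 1, 2]
Step 2: Midrank |d_i| (ties get averaged ranks).
ranks: |7|->9, |7|->9, |2|->3, |2|->3, |5|->6, |4|->5, |6|->7, |8|->11, |7|->9, |1|->1, |2|->3
Step 3: Attach original signs; sum ranks with positive sign and with negative sign.
W+ = 9 + 6 + 7 + 1 = 23
W- = 9 + 3 + 3 + 5 + 11 + 9 + 3 = 43
(Check: W+ + W- = 66 should equal n(n+1)/2 = 66.)
Step 4: Test statistic W = min(W+, W-) = 23.
Step 5: Ties in |d|, so use the tie-corrected normal approximation.
        E[W] = n(n+1)/4 = 11*12/4 = 33.
        Tie groups: |d|=2 (t=3), |d|=7 (t=3); sum(t^3 - t) = 48.
        Var[W] = n(n+1)(2n+1)/24 - sum(t^3-t)/48 = 3036/24 - 48/48 = 125.5.
        z = (W - E[W]) / sqrt(Var[W]) = (23 - 33) / 11.2027 = -0.8926.
        Two-sided p = 2*Phi(z) = 0.372048.
Step 6: alpha = 0.1. fail to reject H0.

W+ = 23, W- = 43, W = min = 23, p = 0.372048, fail to reject H0.


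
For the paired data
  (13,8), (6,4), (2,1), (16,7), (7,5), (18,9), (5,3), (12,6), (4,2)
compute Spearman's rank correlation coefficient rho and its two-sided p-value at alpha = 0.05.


Step 1: Rank x and y separately (midranks; no ties here).
rank(x): 13->7, 6->4, 2->1, 16->8, 7->5, 18->9, 5->3, 12->6, 4->2
rank(y): 8->8, 4->4, 1->1, 7->7, 5->5, 9->9, 3->3, 6->6, 2->2
Step 2: d_i = R_x(i) - R_y(i); compute d_i^2.
  (7-8)^2=1, (4-4)^2=0, (1-1)^2=0, (8-7)^2=1, (5-5)^2=0, (9-9)^2=0, (3-3)^2=0, (6-6)^2=0, (2-2)^2=0
sum(d^2) = 2.
Step 3: rho = 1 - 6*2 / (9*(9^2 - 1)) = 1 - 12/720 = 0.983333.
Step 4: Under H0, t = rho * sqrt((n-2)/(1-rho^2)) = 14.3096 ~ t(7).
Step 5: Two-sided p-value from the t-distribution with 7 df = 0.000002.
Step 6: alpha = 0.05. reject H0.

rho = 0.9833, p = 0.000002, reject H0 at alpha = 0.05.


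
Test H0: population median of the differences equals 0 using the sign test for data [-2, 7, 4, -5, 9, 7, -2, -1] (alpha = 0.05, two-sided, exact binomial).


Step 1: Discard zero differences. Original n = 8; n_eff = number of nonzero differences = 8.
Nonzero differences (with sign): -2, +7, +4, -5, +9, +7, -2, -1
Step 2: Count signs: positive = 4, negative = 4.
Step 3: Under H0: P(positive) = 0.5, so the number of positives S ~ Bin(8, 0.5).
Step 4: Two-sided exact p-value = sum of Bin(8,0.5) probabilities at or below the observed probability = 1.000000.
Step 5: alpha = 0.05. fail to reject H0.

n_eff = 8, pos = 4, neg = 4, p = 1.000000, fail to reject H0.


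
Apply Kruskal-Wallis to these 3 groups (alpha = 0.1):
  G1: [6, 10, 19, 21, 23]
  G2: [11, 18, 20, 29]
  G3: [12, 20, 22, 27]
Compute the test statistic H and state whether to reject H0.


Step 1: Combine all N = 13 observations and assign midranks.
sorted (value, group, rank): (6,G1,1), (10,G1,2), (11,G2,3), (12,G3,4), (18,G2,5), (19,G1,6), (20,G2,7.5), (20,G3,7.5), (21,G1,9), (22,G3,10), (23,G1,11), (27,G3,12), (29,G2,13)
Step 2: Sum ranks within each group.
R_1 = 29 (n_1 = 5)
R_2 = 28.5 (n_2 = 4)
R_3 = 33.5 (n_3 = 4)
Step 3: H = 12/(N(N+1)) * sum(R_i^2/n_i) - 3(N+1)
     = 12/(13*14) * (29^2/5 + 28.5^2/4 + 33.5^2/4) - 3*14
     = 0.065934 * 651.825 - 42
     = 0.977473.
Step 4: Ties present; correction factor C = 1 - 6/(13^3 - 13) = 0.997253. Corrected H = 0.977473 / 0.997253 = 0.980165.
Step 5: Under H0, H ~ chi^2(2); p-value = 0.612576.
Step 6: alpha = 0.1. fail to reject H0.

H = 0.9802, df = 2, p = 0.612576, fail to reject H0.


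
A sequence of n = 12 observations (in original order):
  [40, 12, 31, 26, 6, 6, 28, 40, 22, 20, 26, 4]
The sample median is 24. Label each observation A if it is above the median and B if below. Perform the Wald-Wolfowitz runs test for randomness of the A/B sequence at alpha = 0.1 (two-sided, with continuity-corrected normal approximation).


Step 1: Compute median = 24; label A = above, B = below.
Labels in order: ABAABBAABBAB  (n_A = 6, n_B = 6)
Step 2: Count runs R = 8.
Step 3: Under H0 (random ordering), E[R] = 2*n_A*n_B/(n_A+n_B) + 1 = 2*6*6/12 + 1 = 7.0000.
        Var[R] = 2*n_A*n_B*(2*n_A*n_B - n_A - n_B) / ((n_A+n_B)^2 * (n_A+n_B-1)) = 4320/1584 = 2.7273.
        SD[R] = 1.6514.
Step 4: Continuity-corrected z = (R - 0.5 - E[R]) / SD[R] = (8 - 0.5 - 7.0000) / 1.6514 = 0.3028.
Step 5: Two-sided p-value via normal approximation = 2*(1 - Phi(|z|)) = 0.762069.
Step 6: alpha = 0.1. fail to reject H0.

R = 8, z = 0.3028, p = 0.762069, fail to reject H0.


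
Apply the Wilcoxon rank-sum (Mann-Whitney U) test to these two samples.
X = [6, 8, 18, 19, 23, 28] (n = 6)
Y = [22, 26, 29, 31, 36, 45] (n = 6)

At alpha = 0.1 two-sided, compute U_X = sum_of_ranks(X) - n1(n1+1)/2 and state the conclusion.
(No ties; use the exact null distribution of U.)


Step 1: Combine and sort all 12 observations; assign midranks.
sorted (value, group): (6,X), (8,X), (18,X), (19,X), (22,Y), (23,X), (26,Y), (28,X), (29,Y), (31,Y), (36,Y), (45,Y)
ranks: 6->1, 8->2, 18->3, 19->4, 22->5, 23->6, 26->7, 28->8, 29->9, 31->10, 36->11, 45->12
Step 2: Rank sum for X: R1 = 1 + 2 + 3 + 4 + 6 + 8 = 24.
Step 3: U_X = R1 - n1(n1+1)/2 = 24 - 6*7/2 = 24 - 21 = 3.
       U_Y = n1*n2 - U_X = 36 - 3 = 33.
Step 4: No ties, so the exact null distribution of U (based on enumerating the C(12,6) = 924 equally likely rank assignments) gives the two-sided p-value.
Step 5: p-value = 0.015152; compare to alpha = 0.1. reject H0.

U_X = 3, p = 0.015152, reject H0 at alpha = 0.1.


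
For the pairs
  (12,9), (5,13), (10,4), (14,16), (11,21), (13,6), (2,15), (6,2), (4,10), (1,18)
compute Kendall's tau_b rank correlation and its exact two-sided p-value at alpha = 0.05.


Step 1: Enumerate the 45 unordered pairs (i,j) with i<j and classify each by sign(x_j-x_i) * sign(y_j-y_i).
  (1,2):dx=-7,dy=+4->D; (1,3):dx=-2,dy=-5->C; (1,4):dx=+2,dy=+7->C; (1,5):dx=-1,dy=+12->D
  (1,6):dx=+1,dy=-3->D; (1,7):dx=-10,dy=+6->D; (1,8):dx=-6,dy=-7->C; (1,9):dx=-8,dy=+1->D
  (1,10):dx=-11,dy=+9->D; (2,3):dx=+5,dy=-9->D; (2,4):dx=+9,dy=+3->C; (2,5):dx=+6,dy=+8->C
  (2,6):dx=+8,dy=-7->D; (2,7):dx=-3,dy=+2->D; (2,8):dx=+1,dy=-11->D; (2,9):dx=-1,dy=-3->C
  (2,10):dx=-4,dy=+5->D; (3,4):dx=+4,dy=+12->C; (3,5):dx=+1,dy=+17->C; (3,6):dx=+3,dy=+2->C
  (3,7):dx=-8,dy=+11->D; (3,8):dx=-4,dy=-2->C; (3,9):dx=-6,dy=+6->D; (3,10):dx=-9,dy=+14->D
  (4,5):dx=-3,dy=+5->D; (4,6):dx=-1,dy=-10->C; (4,7):dx=-12,dy=-1->C; (4,8):dx=-8,dy=-14->C
  (4,9):dx=-10,dy=-6->C; (4,10):dx=-13,dy=+2->D; (5,6):dx=+2,dy=-15->D; (5,7):dx=-9,dy=-6->C
  (5,8):dx=-5,dy=-19->C; (5,9):dx=-7,dy=-11->C; (5,10):dx=-10,dy=-3->C; (6,7):dx=-11,dy=+9->D
  (6,8):dx=-7,dy=-4->C; (6,9):dx=-9,dy=+4->D; (6,10):dx=-12,dy=+12->D; (7,8):dx=+4,dy=-13->D
  (7,9):dx=+2,dy=-5->D; (7,10):dx=-1,dy=+3->D; (8,9):dx=-2,dy=+8->D; (8,10):dx=-5,dy=+16->D
  (9,10):dx=-3,dy=+8->D
Step 2: C = 19, D = 26, total pairs = 45.
Step 3: tau = (C - D)/(n(n-1)/2) = (19 - 26)/45 = -0.155556.
Step 4: Exact two-sided p-value (enumerate n! = 3628800 permutations of y under H0): p = 0.600654.
Step 5: alpha = 0.05. fail to reject H0.

tau_b = -0.1556 (C=19, D=26), p = 0.600654, fail to reject H0.


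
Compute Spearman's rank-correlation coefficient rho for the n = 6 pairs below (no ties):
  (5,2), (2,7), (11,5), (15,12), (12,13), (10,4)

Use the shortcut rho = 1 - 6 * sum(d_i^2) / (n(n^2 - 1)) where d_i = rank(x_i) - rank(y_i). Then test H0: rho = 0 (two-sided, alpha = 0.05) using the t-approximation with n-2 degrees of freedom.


Step 1: Rank x and y separately (midranks; no ties here).
rank(x): 5->2, 2->1, 11->4, 15->6, 12->5, 10->3
rank(y): 2->1, 7->4, 5->3, 12->5, 13->6, 4->2
Step 2: d_i = R_x(i) - R_y(i); compute d_i^2.
  (2-1)^2=1, (1-4)^2=9, (4-3)^2=1, (6-5)^2=1, (5-6)^2=1, (3-2)^2=1
sum(d^2) = 14.
Step 3: rho = 1 - 6*14 / (6*(6^2 - 1)) = 1 - 84/210 = 0.600000.
Step 4: Under H0, t = rho * sqrt((n-2)/(1-rho^2)) = 1.5000 ~ t(4).
Step 5: Two-sided p-value from the t-distribution with 4 df = 0.208000.
Step 6: alpha = 0.05. fail to reject H0.

rho = 0.6000, p = 0.208000, fail to reject H0 at alpha = 0.05.


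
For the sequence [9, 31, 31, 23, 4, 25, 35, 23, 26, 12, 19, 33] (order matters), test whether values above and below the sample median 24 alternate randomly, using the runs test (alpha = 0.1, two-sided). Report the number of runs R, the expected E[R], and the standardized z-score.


Step 1: Compute median = 24; label A = above, B = below.
Labels in order: BAABBAABABBA  (n_A = 6, n_B = 6)
Step 2: Count runs R = 8.
Step 3: Under H0 (random ordering), E[R] = 2*n_A*n_B/(n_A+n_B) + 1 = 2*6*6/12 + 1 = 7.0000.
        Var[R] = 2*n_A*n_B*(2*n_A*n_B - n_A - n_B) / ((n_A+n_B)^2 * (n_A+n_B-1)) = 4320/1584 = 2.7273.
        SD[R] = 1.6514.
Step 4: Continuity-corrected z = (R - 0.5 - E[R]) / SD[R] = (8 - 0.5 - 7.0000) / 1.6514 = 0.3028.
Step 5: Two-sided p-value via normal approximation = 2*(1 - Phi(|z|)) = 0.762069.
Step 6: alpha = 0.1. fail to reject H0.

R = 8, z = 0.3028, p = 0.762069, fail to reject H0.


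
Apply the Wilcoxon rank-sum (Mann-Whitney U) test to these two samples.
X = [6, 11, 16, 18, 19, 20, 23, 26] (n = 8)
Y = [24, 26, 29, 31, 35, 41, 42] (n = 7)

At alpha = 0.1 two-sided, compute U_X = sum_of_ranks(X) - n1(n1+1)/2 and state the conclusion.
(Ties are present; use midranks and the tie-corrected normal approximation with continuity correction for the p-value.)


Step 1: Combine and sort all 15 observations; assign midranks.
sorted (value, group): (6,X), (11,X), (16,X), (18,X), (19,X), (20,X), (23,X), (24,Y), (26,X), (26,Y), (29,Y), (31,Y), (35,Y), (41,Y), (42,Y)
ranks: 6->1, 11->2, 16->3, 18->4, 19->5, 20->6, 23->7, 24->8, 26->9.5, 26->9.5, 29->11, 31->12, 35->13, 41->14, 42->15
Step 2: Rank sum for X: R1 = 1 + 2 + 3 + 4 + 5 + 6 + 7 + 9.5 = 37.5.
Step 3: U_X = R1 - n1(n1+1)/2 = 37.5 - 8*9/2 = 37.5 - 36 = 1.5.
       U_Y = n1*n2 - U_X = 56 - 1.5 = 54.5.
Step 4: Ties are present, so use the tie-corrected normal approximation (with continuity correction) for the p-value.
Step 5: p-value = 0.002599; compare to alpha = 0.1. reject H0.

U_X = 1.5, p = 0.002599, reject H0 at alpha = 0.1.
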